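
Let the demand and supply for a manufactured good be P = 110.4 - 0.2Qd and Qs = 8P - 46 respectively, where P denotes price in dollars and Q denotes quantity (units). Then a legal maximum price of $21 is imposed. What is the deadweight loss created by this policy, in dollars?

6500

Rearranging demand gives Qd = 552 - 5P. In a free market, 552 - 5P = 8P - 46 gives the equilibrium P* = 46, Q* = 322.
Since 21 < 46, the ceiling is binding.
At P = 21: Qd = 552 - 5·21 = 447 and Qs = 8·21 - 46 = 122.
Quantity traded falls to 122. At Q = 122 the demand price is (552 - 122)/5 = 86 and the supply price is (46 + 122)/8 = 21.
Deadweight loss = ½ · (86 - 21) · (322 - 122) = ½ · 65 · 200 = 6500.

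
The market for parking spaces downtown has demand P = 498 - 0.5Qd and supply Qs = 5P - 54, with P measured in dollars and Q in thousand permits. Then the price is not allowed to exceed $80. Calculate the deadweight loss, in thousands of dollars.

Rearranging demand gives Qd = 996 - 2P. Setting quantity demanded equal to quantity supplied, 996 - 2P = 5P - 54, gives P* = 150 and Q* = 696.
Since 80 < 150, the ceiling is binding.
At P = 80: Qd = 996 - 2·80 = 836 and Qs = 5·80 - 54 = 346.
Quantity traded falls to 346. At Q = 346 the demand price is (996 - 346)/2 = 325 and the supply price is (54 + 346)/5 = 80.
Deadweight loss = ½ · (325 - 80) · (696 - 346) = ½ · 245 · 350 = 42875.

42875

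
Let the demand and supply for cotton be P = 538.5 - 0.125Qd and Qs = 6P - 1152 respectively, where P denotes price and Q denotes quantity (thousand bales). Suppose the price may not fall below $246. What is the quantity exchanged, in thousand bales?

Rearranging demand gives Qd = 4308 - 8P. Equilibrium: 4308 - 8P = 6P - 1152, so 5460 = 14P and P* = 390, Q* = 1188.
The floor of 246 is below the equilibrium price 390, so it is not binding; the market clears at P* = 390, Q* = 1188.

1188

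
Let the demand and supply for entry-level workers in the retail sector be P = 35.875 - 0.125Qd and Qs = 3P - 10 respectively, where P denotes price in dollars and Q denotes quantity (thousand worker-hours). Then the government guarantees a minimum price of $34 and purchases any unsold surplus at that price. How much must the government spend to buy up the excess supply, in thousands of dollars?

Rearranging demand gives Qd = 287 - 8P. In a free market, 287 - 8P = 3P - 10 gives the equilibrium P* = 27, Q* = 71.
Since 34 > 27, the floor is binding.
At P = 34: Qd = 287 - 8·34 = 15 and Qs = 3·34 - 10 = 92.
Surplus = Qs - Qd = 77.
Government expenditure = surplus × support price = 77 × 34 = 2618.

2618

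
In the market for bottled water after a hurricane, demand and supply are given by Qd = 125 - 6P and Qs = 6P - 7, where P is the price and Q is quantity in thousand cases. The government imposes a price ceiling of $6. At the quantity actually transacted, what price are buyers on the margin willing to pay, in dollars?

In a free market, 125 - 6P = 6P - 7 gives the equilibrium P* = 11, Q* = 59.
Because the ceiling (6) lies below the market-clearing price, it is binding.
At P = 6: Qd = 125 - 6·6 = 89 and Qs = 6·6 - 7 = 29.
Only 29 units reach the market. On the demand curve, the marginal buyer's willingness to pay at Q = 29 is (125 - 29)/6 = 16.

16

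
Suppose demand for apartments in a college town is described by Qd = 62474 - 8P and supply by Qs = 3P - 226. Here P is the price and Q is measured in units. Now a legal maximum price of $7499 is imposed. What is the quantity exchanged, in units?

16874

In a free market, 62474 - 8P = 3P - 226 gives the equilibrium P* = 5700, Q* = 16874.
The ceiling of 7499 is above the equilibrium price 5700, so it is not binding; the market clears at P* = 5700, Q* = 16874.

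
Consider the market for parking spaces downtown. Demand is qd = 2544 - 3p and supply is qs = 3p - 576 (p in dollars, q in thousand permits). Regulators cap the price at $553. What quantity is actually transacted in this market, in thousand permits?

Setting quantity demanded equal to quantity supplied, 2544 - 3p = 3p - 576, gives p* = 520 and q* = 984.
The ceiling of 553 is above the equilibrium price 520, so it is not binding; the market clears at p* = 520, q* = 984.

984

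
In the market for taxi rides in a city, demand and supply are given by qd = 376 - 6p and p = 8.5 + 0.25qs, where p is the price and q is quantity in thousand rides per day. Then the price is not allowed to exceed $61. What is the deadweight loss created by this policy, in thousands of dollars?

0

Rearranging supply gives qs = 4p - 34. Without the control the market clears where 376 - 6p = 4p - 34, i.e. p* = 41 and q* = 130.
Since 61 is above p* = 41, the ceiling does not bind and the free-market outcome prevails.
Since the control does not bind, no trades are prevented and deadweight loss is zero.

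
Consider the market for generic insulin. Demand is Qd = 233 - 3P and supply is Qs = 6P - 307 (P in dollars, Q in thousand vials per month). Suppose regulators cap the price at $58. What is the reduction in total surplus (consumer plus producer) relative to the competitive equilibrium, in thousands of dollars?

In a free market, 233 - 3P = 6P - 307 gives the equilibrium P* = 60, Q* = 53.
Since 58 < 60, the ceiling is binding.
At P = 58: Qd = 233 - 3·58 = 59 and Qs = 6·58 - 307 = 41.
Quantity traded falls to 41. At Q = 41 the demand price is (233 - 41)/3 = 64 and the supply price is (307 + 41)/6 = 58.
Deadweight loss = ½ · (64 - 58) · (53 - 41) = ½ · 6 · 12 = 36.

36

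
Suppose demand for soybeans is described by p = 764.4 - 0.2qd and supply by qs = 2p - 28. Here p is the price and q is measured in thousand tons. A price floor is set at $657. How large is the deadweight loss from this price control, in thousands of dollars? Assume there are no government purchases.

100178.75

Rearranging demand gives qd = 3822 - 5p. In a free market, 3822 - 5p = 2p - 28 gives the equilibrium p* = 550, q* = 1072.
The floor of 657 is above the equilibrium price 550, so it binds.
At p = 657: qd = 3822 - 5·657 = 537 and qs = 2·657 - 28 = 1286.
Quantity traded falls to 537. At q = 537 the demand price is (3822 - 537)/5 = 657 and the supply price is (28 + 537)/2 = 282.5.
Deadweight loss = ½ · (657 - 282.5) · (1072 - 537) = ½ · 374.5 · 535 = 100178.75.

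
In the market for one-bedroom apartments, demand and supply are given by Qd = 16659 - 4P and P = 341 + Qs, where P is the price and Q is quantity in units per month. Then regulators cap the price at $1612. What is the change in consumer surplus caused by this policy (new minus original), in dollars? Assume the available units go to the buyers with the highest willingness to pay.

Rearranging supply gives Qs = P - 341. In a free market, 16659 - 4P = P - 341 gives the equilibrium P* = 3400, Q* = 3059.
The ceiling of 1612 is below the equilibrium price 3400, so it binds.
At P = 1612: Qd = 16659 - 4·1612 = 10211 and Qs = 1612 - 341 = 1271.
Consumer surplus without the control is ½ · (4164.75 - 3400) · 3059 = 1169685.125.
With the ceiling, 1271 units are sold at 1612 (assume they go to the highest-value buyers). The demand price at Q = 1271 is 3847, so CS = ½ · [(4164.75 - 1612) + (3847 - 1612)] · 1271 = 3042615.125.
Change in consumer surplus = 3042615.125 - 1169685.125 = 1872930.

1872930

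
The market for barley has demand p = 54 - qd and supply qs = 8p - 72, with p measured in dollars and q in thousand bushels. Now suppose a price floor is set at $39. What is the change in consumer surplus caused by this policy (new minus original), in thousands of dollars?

Rearranging demand gives qd = 54 - p. Equilibrium: 54 - p = 8p - 72, so 126 = 9p and p* = 14, q* = 40.
The floor of 39 is above the equilibrium price 14, so it binds.
At p = 39: qd = 54 - 39 = 15 and qs = 8·39 - 72 = 240.
Consumer surplus without the control is ½ · (54 - 14) · 40 = 800.
With the floor, consumers buy 15 units at 39, so CS = ½ · (54 - 39) · 15 = 112.5.
Change in consumer surplus = 112.5 - 800 = -687.5.

-687.5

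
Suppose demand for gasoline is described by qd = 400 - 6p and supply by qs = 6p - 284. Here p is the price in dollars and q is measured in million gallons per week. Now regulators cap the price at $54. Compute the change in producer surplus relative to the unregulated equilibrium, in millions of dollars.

-147

Setting quantity demanded equal to quantity supplied, 400 - 6p = 6p - 284, gives p* = 57 and q* = 58.
The ceiling of 54 is below the equilibrium price 57, so it binds.
At p = 54: qd = 400 - 6·54 = 76 and qs = 6·54 - 284 = 40.
Producer surplus without the control is ½ · (57 - 142/3) · 58 = 841/3.
With the ceiling, producers sell 40 units at 54, so PS = ½ · (54 - 142/3) · 40 = 400/3.
Change in producer surplus = 400/3 - 841/3 = -147.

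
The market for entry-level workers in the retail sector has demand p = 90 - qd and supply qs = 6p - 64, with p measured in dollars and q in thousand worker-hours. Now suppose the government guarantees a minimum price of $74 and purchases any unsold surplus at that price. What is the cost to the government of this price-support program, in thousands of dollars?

Rearranging demand gives qd = 90 - p. In a free market, 90 - p = 6p - 64 gives the equilibrium p* = 22, q* = 68.
The floor of 74 is above the equilibrium price 22, so it binds.
At p = 74: qd = 90 - 74 = 16 and qs = 6·74 - 64 = 380.
Surplus = qs - qd = 364.
Government expenditure = surplus × support price = 364 × 74 = 26936.

26936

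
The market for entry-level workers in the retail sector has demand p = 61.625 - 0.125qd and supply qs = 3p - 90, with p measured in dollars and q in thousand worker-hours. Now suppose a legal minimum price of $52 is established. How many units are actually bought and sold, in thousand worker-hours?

Rearranging demand gives qd = 493 - 8p. Without the control the market clears where 493 - 8p = 3p - 90, i.e. p* = 53 and q* = 69.
The floor of 52 is below the equilibrium price 53, so it is not binding; the market clears at p* = 53, q* = 69.

69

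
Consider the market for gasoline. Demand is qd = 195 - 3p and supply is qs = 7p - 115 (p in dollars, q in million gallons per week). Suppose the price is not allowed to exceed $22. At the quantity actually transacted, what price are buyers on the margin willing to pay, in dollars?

Setting quantity demanded equal to quantity supplied, 195 - 3p = 7p - 115, gives p* = 31 and q* = 102.
Because the ceiling (22) lies below the market-clearing price, it is binding.
At p = 22: qd = 195 - 3·22 = 129 and qs = 7·22 - 115 = 39.
Only 39 units reach the market. On the demand curve, the marginal buyer's willingness to pay at q = 39 is (195 - 39)/3 = 52.

52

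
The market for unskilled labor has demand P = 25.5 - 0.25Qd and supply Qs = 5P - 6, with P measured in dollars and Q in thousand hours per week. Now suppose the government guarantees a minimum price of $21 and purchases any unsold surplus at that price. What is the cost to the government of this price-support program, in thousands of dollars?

Rearranging demand gives Qd = 102 - 4P. Setting quantity demanded equal to quantity supplied, 102 - 4P = 5P - 6, gives P* = 12 and Q* = 54.
Since 21 > 12, the floor is binding.
At P = 21: Qd = 102 - 4·21 = 18 and Qs = 5·21 - 6 = 99.
Surplus = Qs - Qd = 81.
Government expenditure = surplus × support price = 81 × 21 = 1701.

1701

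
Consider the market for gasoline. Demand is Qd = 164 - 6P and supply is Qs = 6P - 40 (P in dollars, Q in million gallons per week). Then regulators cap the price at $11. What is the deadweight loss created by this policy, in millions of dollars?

216

Equilibrium: 164 - 6P = 6P - 40, so 204 = 12P and P* = 17, Q* = 62.
The ceiling of 11 is below the equilibrium price 17, so it binds.
At P = 11: Qd = 164 - 6·11 = 98 and Qs = 6·11 - 40 = 26.
Quantity traded falls to 26. At Q = 26 the demand price is (164 - 26)/6 = 23 and the supply price is (40 + 26)/6 = 11.
Deadweight loss = ½ · (23 - 11) · (62 - 26) = ½ · 12 · 36 = 216.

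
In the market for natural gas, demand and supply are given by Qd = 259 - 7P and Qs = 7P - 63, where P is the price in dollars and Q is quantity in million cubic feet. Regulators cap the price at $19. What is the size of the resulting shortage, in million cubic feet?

Without the control the market clears where 259 - 7P = 7P - 63, i.e. P* = 23 and Q* = 98.
Because the ceiling (19) lies below the market-clearing price, it is binding.
At P = 19: Qd = 259 - 7·19 = 126 and Qs = 7·19 - 63 = 70.
Shortage = Qd - Qs = 126 - 70 = 56.

56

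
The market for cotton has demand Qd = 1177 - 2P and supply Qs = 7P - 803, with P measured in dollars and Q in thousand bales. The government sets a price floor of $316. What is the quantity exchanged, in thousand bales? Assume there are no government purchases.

Equilibrium: 1177 - 2P = 7P - 803, so 1980 = 9P and P* = 220, Q* = 737.
The floor of 316 is above the equilibrium price 220, so it binds.
At P = 316: Qd = 1177 - 2·316 = 545 and Qs = 7·316 - 803 = 1409.
The quantity actually transacted is the short side, demand: 545.

545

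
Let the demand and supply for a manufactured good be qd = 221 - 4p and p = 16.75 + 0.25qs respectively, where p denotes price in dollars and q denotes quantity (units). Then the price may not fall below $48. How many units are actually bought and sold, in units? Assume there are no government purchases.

29

Rearranging supply gives qs = 4p - 67. Equilibrium: 221 - 4p = 4p - 67, so 288 = 8p and p* = 36, q* = 77.
The floor of 48 is above the equilibrium price 36, so it binds.
At p = 48: qd = 221 - 4·48 = 29 and qs = 4·48 - 67 = 125.
The quantity actually transacted is the short side, demand: 29.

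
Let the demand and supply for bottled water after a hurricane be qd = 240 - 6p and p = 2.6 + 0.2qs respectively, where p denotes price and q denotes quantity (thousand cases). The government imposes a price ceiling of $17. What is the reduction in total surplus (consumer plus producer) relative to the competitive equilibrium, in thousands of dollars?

Rearranging supply gives qs = 5p - 13. Without the control the market clears where 240 - 6p = 5p - 13, i.e. p* = 23 and q* = 102.
Because the ceiling (17) lies below the market-clearing price, it is binding.
At p = 17: qd = 240 - 6·17 = 138 and qs = 5·17 - 13 = 72.
Quantity traded falls to 72. At q = 72 the demand price is (240 - 72)/6 = 28 and the supply price is (13 + 72)/5 = 17.
Deadweight loss = ½ · (28 - 17) · (102 - 72) = ½ · 11 · 30 = 165.

165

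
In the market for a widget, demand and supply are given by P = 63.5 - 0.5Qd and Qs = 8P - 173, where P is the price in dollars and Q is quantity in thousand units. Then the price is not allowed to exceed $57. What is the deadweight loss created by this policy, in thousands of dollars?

Rearranging demand gives Qd = 127 - 2P. Without the control the market clears where 127 - 2P = 8P - 173, i.e. P* = 30 and Q* = 67.
Since 57 is above P* = 30, the ceiling does not bind and the free-market outcome prevails.
Since the control does not bind, no trades are prevented and deadweight loss is zero.

0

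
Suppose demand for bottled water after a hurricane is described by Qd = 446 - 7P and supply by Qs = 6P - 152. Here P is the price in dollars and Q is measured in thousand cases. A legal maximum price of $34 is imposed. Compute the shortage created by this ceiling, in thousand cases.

Equilibrium: 446 - 7P = 6P - 152, so 598 = 13P and P* = 46, Q* = 124.
The ceiling of 34 is below the equilibrium price 46, so it binds.
At P = 34: Qd = 446 - 7·34 = 208 and Qs = 6·34 - 152 = 52.
Shortage = Qd - Qs = 208 - 52 = 156.

156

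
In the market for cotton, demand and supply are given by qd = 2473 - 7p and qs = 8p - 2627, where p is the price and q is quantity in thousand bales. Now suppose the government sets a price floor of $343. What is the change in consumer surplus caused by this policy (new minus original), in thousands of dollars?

-247.5

Without the control the market clears where 2473 - 7p = 8p - 2627, i.e. p* = 340 and q* = 93.
The floor of 343 is above the equilibrium price 340, so it binds.
At p = 343: qd = 2473 - 7·343 = 72 and qs = 8·343 - 2627 = 117.
Consumer surplus without the control is ½ · (2473/7 - 340) · 93 = 8649/14.
With the floor, consumers buy 72 units at 343, so CS = ½ · (2473/7 - 343) · 72 = 2592/7.
Change in consumer surplus = 2592/7 - 8649/14 = -247.5.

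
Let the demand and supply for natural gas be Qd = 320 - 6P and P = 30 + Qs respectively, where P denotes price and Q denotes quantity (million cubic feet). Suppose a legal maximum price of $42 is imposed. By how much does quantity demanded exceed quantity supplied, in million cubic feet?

Rearranging supply gives Qs = P - 30. In a free market, 320 - 6P = P - 30 gives the equilibrium P* = 50, Q* = 20.
Because the ceiling (42) lies below the market-clearing price, it is binding.
At P = 42: Qd = 320 - 6·42 = 68 and Qs = 42 - 30 = 12.
Shortage = Qd - Qs = 68 - 12 = 56.

56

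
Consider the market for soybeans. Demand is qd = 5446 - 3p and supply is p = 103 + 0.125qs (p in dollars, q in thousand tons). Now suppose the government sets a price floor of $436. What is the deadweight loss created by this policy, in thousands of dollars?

Rearranging supply gives qs = 8p - 824. Equilibrium: 5446 - 3p = 8p - 824, so 6270 = 11p and p* = 570, q* = 3736.
Since 436 is below p* = 570, the floor does not bind and the free-market outcome prevails.
Since the control does not bind, no trades are prevented and deadweight loss is zero.

0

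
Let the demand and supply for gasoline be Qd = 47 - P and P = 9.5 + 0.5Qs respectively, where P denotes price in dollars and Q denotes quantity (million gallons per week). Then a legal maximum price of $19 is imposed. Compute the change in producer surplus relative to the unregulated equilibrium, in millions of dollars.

Rearranging supply gives Qs = 2P - 19. Setting quantity demanded equal to quantity supplied, 47 - P = 2P - 19, gives P* = 22 and Q* = 25.
Because the ceiling (19) lies below the market-clearing price, it is binding.
At P = 19: Qd = 47 - 19 = 28 and Qs = 2·19 - 19 = 19.
Producer surplus without the control is ½ · (22 - 9.5) · 25 = 156.25.
With the ceiling, producers sell 19 units at 19, so PS = ½ · (19 - 9.5) · 19 = 90.25.
Change in producer surplus = 90.25 - 156.25 = -66.

-66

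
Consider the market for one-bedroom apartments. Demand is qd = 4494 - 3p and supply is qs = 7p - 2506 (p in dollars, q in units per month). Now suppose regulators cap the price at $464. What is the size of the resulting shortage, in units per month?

Setting quantity demanded equal to quantity supplied, 4494 - 3p = 7p - 2506, gives p* = 700 and q* = 2394.
Because the ceiling (464) lies below the market-clearing price, it is binding.
At p = 464: qd = 4494 - 3·464 = 3102 and qs = 7·464 - 2506 = 742.
Shortage = qd - qs = 3102 - 742 = 2360.

2360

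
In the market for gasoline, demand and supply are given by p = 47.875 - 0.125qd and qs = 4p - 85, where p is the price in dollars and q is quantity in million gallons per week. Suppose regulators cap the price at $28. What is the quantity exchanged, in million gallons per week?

27

Rearranging demand gives qd = 383 - 8p. Setting quantity demanded equal to quantity supplied, 383 - 8p = 4p - 85, gives p* = 39 and q* = 71.
Since 28 < 39, the ceiling is binding.
At p = 28: qd = 383 - 8·28 = 159 and qs = 4·28 - 85 = 27.
The quantity actually transacted is the short side, supply: 27.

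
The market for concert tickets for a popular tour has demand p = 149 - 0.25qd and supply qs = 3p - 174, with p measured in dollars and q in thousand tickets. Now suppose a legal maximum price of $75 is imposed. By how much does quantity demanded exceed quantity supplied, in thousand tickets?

Rearranging demand gives qd = 596 - 4p. Equilibrium: 596 - 4p = 3p - 174, so 770 = 7p and p* = 110, q* = 156.
Since 75 < 110, the ceiling is binding.
At p = 75: qd = 596 - 4·75 = 296 and qs = 3·75 - 174 = 51.
Shortage = qd - qs = 296 - 51 = 245.

245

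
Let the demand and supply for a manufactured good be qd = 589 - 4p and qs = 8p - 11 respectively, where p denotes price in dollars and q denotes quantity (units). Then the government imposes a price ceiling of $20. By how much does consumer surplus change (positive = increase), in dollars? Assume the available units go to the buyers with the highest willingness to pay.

-2730

Equilibrium: 589 - 4p = 8p - 11, so 600 = 12p and p* = 50, q* = 389.
Because the ceiling (20) lies below the market-clearing price, it is binding.
At p = 20: qd = 589 - 4·20 = 509 and qs = 8·20 - 11 = 149.
Consumer surplus without the control is ½ · (147.25 - 50) · 389 = 18915.125.
With the ceiling, 149 units are sold at 20 (assume they go to the highest-value buyers). The demand price at q = 149 is 110, so CS = ½ · [(147.25 - 20) + (110 - 20)] · 149 = 16185.125.
Change in consumer surplus = 16185.125 - 18915.125 = -2730.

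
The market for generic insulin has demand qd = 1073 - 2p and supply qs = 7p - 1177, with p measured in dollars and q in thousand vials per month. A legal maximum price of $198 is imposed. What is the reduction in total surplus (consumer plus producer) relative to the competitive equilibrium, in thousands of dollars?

Setting quantity demanded equal to quantity supplied, 1073 - 2p = 7p - 1177, gives p* = 250 and q* = 573.
The ceiling of 198 is below the equilibrium price 250, so it binds.
At p = 198: qd = 1073 - 2·198 = 677 and qs = 7·198 - 1177 = 209.
Quantity traded falls to 209. At q = 209 the demand price is (1073 - 209)/2 = 432 and the supply price is (1177 + 209)/7 = 198.
Deadweight loss = ½ · (432 - 198) · (573 - 209) = ½ · 234 · 364 = 42588.

42588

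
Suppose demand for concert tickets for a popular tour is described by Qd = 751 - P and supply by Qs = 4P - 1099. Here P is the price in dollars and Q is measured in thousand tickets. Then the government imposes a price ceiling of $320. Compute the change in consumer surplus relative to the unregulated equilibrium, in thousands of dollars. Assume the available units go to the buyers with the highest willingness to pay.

Setting quantity demanded equal to quantity supplied, 751 - P = 4P - 1099, gives P* = 370 and Q* = 381.
Since 320 < 370, the ceiling is binding.
At P = 320: Qd = 751 - 320 = 431 and Qs = 4·320 - 1099 = 181.
Consumer surplus without the control is ½ · (751 - 370) · 381 = 72580.5.
With the ceiling, 181 units are sold at 320 (assume they go to the highest-value buyers). The demand price at Q = 181 is 570, so CS = ½ · [(751 - 320) + (570 - 320)] · 181 = 61630.5.
Change in consumer surplus = 61630.5 - 72580.5 = -10950.

-10950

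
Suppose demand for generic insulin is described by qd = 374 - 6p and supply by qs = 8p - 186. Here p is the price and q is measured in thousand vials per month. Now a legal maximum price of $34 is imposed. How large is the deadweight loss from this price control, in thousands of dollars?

336

Setting quantity demanded equal to quantity supplied, 374 - 6p = 8p - 186, gives p* = 40 and q* = 134.
Because the ceiling (34) lies below the market-clearing price, it is binding.
At p = 34: qd = 374 - 6·34 = 170 and qs = 8·34 - 186 = 86.
Quantity traded falls to 86. At q = 86 the demand price is (374 - 86)/6 = 48 and the supply price is (186 + 86)/8 = 34.
Deadweight loss = ½ · (48 - 34) · (134 - 86) = ½ · 14 · 48 = 336.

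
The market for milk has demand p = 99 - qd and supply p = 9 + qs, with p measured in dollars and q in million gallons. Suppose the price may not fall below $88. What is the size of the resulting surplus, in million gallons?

Rearranging demand gives qd = 99 - p; rearranging supply gives qs = p - 9. Equilibrium: 99 - p = p - 9, so 108 = 2p and p* = 54, q* = 45.
Since 88 > 54, the floor is binding.
At p = 88: qd = 99 - 88 = 11 and qs = 88 - 9 = 79.
Surplus = qs - qd = 79 - 11 = 68.

68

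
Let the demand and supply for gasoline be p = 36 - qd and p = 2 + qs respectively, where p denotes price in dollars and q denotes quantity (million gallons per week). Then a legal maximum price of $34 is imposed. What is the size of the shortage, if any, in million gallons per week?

0

Rearranging demand gives qd = 36 - p; rearranging supply gives qs = p - 2. Equilibrium: 36 - p = p - 2, so 38 = 2p and p* = 19, q* = 17.
Since 34 is above p* = 19, the ceiling does not bind and the free-market outcome prevails.
Since the control does not bind, there is no shortage.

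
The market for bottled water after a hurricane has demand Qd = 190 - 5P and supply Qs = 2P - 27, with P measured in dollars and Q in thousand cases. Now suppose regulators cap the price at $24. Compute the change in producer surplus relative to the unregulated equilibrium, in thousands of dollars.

Equilibrium: 190 - 5P = 2P - 27, so 217 = 7P and P* = 31, Q* = 35.
The ceiling of 24 is below the equilibrium price 31, so it binds.
At P = 24: Qd = 190 - 5·24 = 70 and Qs = 2·24 - 27 = 21.
Producer surplus without the control is ½ · (31 - 13.5) · 35 = 306.25.
With the ceiling, producers sell 21 units at 24, so PS = ½ · (24 - 13.5) · 21 = 110.25.
Change in producer surplus = 110.25 - 306.25 = -196.

-196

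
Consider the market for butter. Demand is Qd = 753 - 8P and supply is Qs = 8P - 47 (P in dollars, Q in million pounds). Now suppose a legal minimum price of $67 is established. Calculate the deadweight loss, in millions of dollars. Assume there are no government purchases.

2312

Without the control the market clears where 753 - 8P = 8P - 47, i.e. P* = 50 and Q* = 353.
Since 67 > 50, the floor is binding.
At P = 67: Qd = 753 - 8·67 = 217 and Qs = 8·67 - 47 = 489.
Quantity traded falls to 217. At Q = 217 the demand price is (753 - 217)/8 = 67 and the supply price is (47 + 217)/8 = 33.
Deadweight loss = ½ · (67 - 33) · (353 - 217) = ½ · 34 · 136 = 2312.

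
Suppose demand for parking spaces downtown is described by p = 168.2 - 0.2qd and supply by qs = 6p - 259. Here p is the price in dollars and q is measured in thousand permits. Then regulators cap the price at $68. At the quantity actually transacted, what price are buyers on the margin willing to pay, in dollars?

138.4

Rearranging demand gives qd = 841 - 5p. In a free market, 841 - 5p = 6p - 259 gives the equilibrium p* = 100, q* = 341.
Since 68 < 100, the ceiling is binding.
At p = 68: qd = 841 - 5·68 = 501 and qs = 6·68 - 259 = 149.
Only 149 units reach the market. On the demand curve, the marginal buyer's willingness to pay at q = 149 is (841 - 149)/5 = 138.4.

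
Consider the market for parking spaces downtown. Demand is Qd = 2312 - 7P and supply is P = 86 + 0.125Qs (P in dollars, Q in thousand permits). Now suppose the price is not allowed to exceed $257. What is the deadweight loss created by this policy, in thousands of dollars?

Rearranging supply gives Qs = 8P - 688. Setting quantity demanded equal to quantity supplied, 2312 - 7P = 8P - 688, gives P* = 200 and Q* = 912.
Since 257 is above P* = 200, the ceiling does not bind and the free-market outcome prevails.
Since the control does not bind, no trades are prevented and deadweight loss is zero.

0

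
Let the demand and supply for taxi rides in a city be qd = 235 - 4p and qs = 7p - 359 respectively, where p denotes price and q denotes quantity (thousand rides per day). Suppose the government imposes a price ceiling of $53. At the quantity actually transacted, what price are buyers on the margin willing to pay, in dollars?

55.75

In a free market, 235 - 4p = 7p - 359 gives the equilibrium p* = 54, q* = 19.
Because the ceiling (53) lies below the market-clearing price, it is binding.
At p = 53: qd = 235 - 4·53 = 23 and qs = 7·53 - 359 = 12.
Only 12 units reach the market. On the demand curve, the marginal buyer's willingness to pay at q = 12 is (235 - 12)/4 = 55.75.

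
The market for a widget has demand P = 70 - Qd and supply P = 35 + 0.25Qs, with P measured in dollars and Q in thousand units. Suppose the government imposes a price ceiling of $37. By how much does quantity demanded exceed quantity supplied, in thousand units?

25

Rearranging demand gives Qd = 70 - P; rearranging supply gives Qs = 4P - 140. In a free market, 70 - P = 4P - 140 gives the equilibrium P* = 42, Q* = 28.
Because the ceiling (37) lies below the market-clearing price, it is binding.
At P = 37: Qd = 70 - 37 = 33 and Qs = 4·37 - 140 = 8.
Shortage = Qd - Qs = 33 - 8 = 25.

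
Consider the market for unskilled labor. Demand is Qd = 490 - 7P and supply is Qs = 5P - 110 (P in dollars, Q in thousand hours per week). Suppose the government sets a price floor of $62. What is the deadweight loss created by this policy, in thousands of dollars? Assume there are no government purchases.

1209.6

In a free market, 490 - 7P = 5P - 110 gives the equilibrium P* = 50, Q* = 140.
The floor of 62 is above the equilibrium price 50, so it binds.
At P = 62: Qd = 490 - 7·62 = 56 and Qs = 5·62 - 110 = 200.
Quantity traded falls to 56. At Q = 56 the demand price is (490 - 56)/7 = 62 and the supply price is (110 + 56)/5 = 33.2.
Deadweight loss = ½ · (62 - 33.2) · (140 - 56) = ½ · 28.8 · 84 = 1209.6.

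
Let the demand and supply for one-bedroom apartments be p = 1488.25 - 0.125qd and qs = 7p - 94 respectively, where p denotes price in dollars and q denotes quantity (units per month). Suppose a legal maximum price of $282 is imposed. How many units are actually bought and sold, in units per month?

Rearranging demand gives qd = 11906 - 8p. Setting quantity demanded equal to quantity supplied, 11906 - 8p = 7p - 94, gives p* = 800 and q* = 5506.
Because the ceiling (282) lies below the market-clearing price, it is binding.
At p = 282: qd = 11906 - 8·282 = 9650 and qs = 7·282 - 94 = 1880.
The quantity actually transacted is the short side, supply: 1880.

1880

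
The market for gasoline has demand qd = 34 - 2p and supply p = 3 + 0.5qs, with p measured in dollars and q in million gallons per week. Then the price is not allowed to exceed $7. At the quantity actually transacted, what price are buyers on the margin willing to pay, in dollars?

13

Rearranging supply gives qs = 2p - 6. Without the control the market clears where 34 - 2p = 2p - 6, i.e. p* = 10 and q* = 14.
The ceiling of 7 is below the equilibrium price 10, so it binds.
At p = 7: qd = 34 - 2·7 = 20 and qs = 2·7 - 6 = 8.
Only 8 units reach the market. On the demand curve, the marginal buyer's willingness to pay at q = 8 is (34 - 8)/2 = 13.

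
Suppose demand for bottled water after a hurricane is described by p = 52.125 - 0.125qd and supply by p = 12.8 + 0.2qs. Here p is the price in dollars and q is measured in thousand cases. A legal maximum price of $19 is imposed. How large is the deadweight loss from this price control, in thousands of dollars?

Rearranging demand gives qd = 417 - 8p; rearranging supply gives qs = 5p - 64. Without the control the market clears where 417 - 8p = 5p - 64, i.e. p* = 37 and q* = 121.
The ceiling of 19 is below the equilibrium price 37, so it binds.
At p = 19: qd = 417 - 8·19 = 265 and qs = 5·19 - 64 = 31.
Quantity traded falls to 31. At q = 31 the demand price is (417 - 31)/8 = 48.25 and the supply price is (64 + 31)/5 = 19.
Deadweight loss = ½ · (48.25 - 19) · (121 - 31) = ½ · 29.25 · 90 = 1316.25.

1316.25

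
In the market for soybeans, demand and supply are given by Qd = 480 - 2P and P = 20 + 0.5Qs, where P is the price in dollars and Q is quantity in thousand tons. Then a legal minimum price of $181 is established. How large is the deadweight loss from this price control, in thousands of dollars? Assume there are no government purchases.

5202

Rearranging supply gives Qs = 2P - 40. In a free market, 480 - 2P = 2P - 40 gives the equilibrium P* = 130, Q* = 220.
The floor of 181 is above the equilibrium price 130, so it binds.
At P = 181: Qd = 480 - 2·181 = 118 and Qs = 2·181 - 40 = 322.
Quantity traded falls to 118. At Q = 118 the demand price is (480 - 118)/2 = 181 and the supply price is (40 + 118)/2 = 79.
Deadweight loss = ½ · (181 - 79) · (220 - 118) = ½ · 102 · 102 = 5202.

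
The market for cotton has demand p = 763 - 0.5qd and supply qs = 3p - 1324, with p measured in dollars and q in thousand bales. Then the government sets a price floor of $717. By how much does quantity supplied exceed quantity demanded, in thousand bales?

735

Rearranging demand gives qd = 1526 - 2p. Setting quantity demanded equal to quantity supplied, 1526 - 2p = 3p - 1324, gives p* = 570 and q* = 386.
Because the floor (717) lies above the market-clearing price, it is binding.
At p = 717: qd = 1526 - 2·717 = 92 and qs = 3·717 - 1324 = 827.
Surplus = qs - qd = 827 - 92 = 735.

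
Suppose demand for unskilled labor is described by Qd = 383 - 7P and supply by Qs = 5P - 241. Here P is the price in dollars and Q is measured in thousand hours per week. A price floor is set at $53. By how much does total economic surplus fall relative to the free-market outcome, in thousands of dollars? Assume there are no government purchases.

Equilibrium: 383 - 7P = 5P - 241, so 624 = 12P and P* = 52, Q* = 19.
Since 53 > 52, the floor is binding.
At P = 53: Qd = 383 - 7·53 = 12 and Qs = 5·53 - 241 = 24.
Quantity traded falls to 12. At Q = 12 the demand price is (383 - 12)/7 = 53 and the supply price is (241 + 12)/5 = 50.6.
Deadweight loss = ½ · (53 - 50.6) · (19 - 12) = ½ · 2.4 · 7 = 8.4.

8.4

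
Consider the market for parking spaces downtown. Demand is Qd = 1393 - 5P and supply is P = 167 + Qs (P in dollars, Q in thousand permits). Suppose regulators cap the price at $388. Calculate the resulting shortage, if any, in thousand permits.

Rearranging supply gives Qs = P - 167. Equilibrium: 1393 - 5P = P - 167, so 1560 = 6P and P* = 260, Q* = 93.
Since 388 is above P* = 260, the ceiling does not bind and the free-market outcome prevails.
Since the control does not bind, there is no shortage.

0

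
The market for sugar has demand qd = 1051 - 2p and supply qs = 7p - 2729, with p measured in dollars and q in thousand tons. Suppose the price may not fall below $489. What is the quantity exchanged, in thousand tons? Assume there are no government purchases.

Without the control the market clears where 1051 - 2p = 7p - 2729, i.e. p* = 420 and q* = 211.
Since 489 > 420, the floor is binding.
At p = 489: qd = 1051 - 2·489 = 73 and qs = 7·489 - 2729 = 694.
The quantity actually transacted is the short side, demand: 73.

73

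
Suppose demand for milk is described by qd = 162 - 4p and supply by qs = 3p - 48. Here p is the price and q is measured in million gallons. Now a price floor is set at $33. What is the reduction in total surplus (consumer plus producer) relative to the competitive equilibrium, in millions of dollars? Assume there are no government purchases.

In a free market, 162 - 4p = 3p - 48 gives the equilibrium p* = 30, q* = 42.
Since 33 > 30, the floor is binding.
At p = 33: qd = 162 - 4·33 = 30 and qs = 3·33 - 48 = 51.
Quantity traded falls to 30. At q = 30 the demand price is (162 - 30)/4 = 33 and the supply price is (48 + 30)/3 = 26.
Deadweight loss = ½ · (33 - 26) · (42 - 30) = ½ · 7 · 12 = 42.

42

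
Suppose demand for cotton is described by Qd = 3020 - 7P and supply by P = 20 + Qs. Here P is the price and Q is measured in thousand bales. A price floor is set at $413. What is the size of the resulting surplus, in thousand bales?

264

Rearranging supply gives Qs = P - 20. Setting quantity demanded equal to quantity supplied, 3020 - 7P = P - 20, gives P* = 380 and Q* = 360.
Since 413 > 380, the floor is binding.
At P = 413: Qd = 3020 - 7·413 = 129 and Qs = 413 - 20 = 393.
Surplus = Qs - Qd = 393 - 129 = 264.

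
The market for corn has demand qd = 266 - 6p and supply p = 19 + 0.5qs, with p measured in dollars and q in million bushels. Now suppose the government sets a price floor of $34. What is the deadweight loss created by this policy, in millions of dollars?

0

Rearranging supply gives qs = 2p - 38. Without the control the market clears where 266 - 6p = 2p - 38, i.e. p* = 38 and q* = 38.
The floor of 34 is below the equilibrium price 38, so it is not binding; the market clears at p* = 38, q* = 38.
Since the control does not bind, no trades are prevented and deadweight loss is zero.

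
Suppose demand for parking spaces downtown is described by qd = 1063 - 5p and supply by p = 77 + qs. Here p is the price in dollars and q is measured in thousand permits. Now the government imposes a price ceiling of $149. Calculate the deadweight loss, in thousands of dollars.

1008.6

Rearranging supply gives qs = p - 77. Without the control the market clears where 1063 - 5p = p - 77, i.e. p* = 190 and q* = 113.
Since 149 < 190, the ceiling is binding.
At p = 149: qd = 1063 - 5·149 = 318 and qs = 149 - 77 = 72.
Quantity traded falls to 72. At q = 72 the demand price is (1063 - 72)/5 = 198.2 and the supply price is 77 + 72 = 149.
Deadweight loss = ½ · (198.2 - 149) · (113 - 72) = ½ · 49.2 · 41 = 1008.6.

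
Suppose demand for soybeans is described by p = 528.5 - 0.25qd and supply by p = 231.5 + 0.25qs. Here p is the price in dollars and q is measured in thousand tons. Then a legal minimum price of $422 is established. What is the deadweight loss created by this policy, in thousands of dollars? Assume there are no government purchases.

Rearranging demand gives qd = 2114 - 4p; rearranging supply gives qs = 4p - 926. Equilibrium: 2114 - 4p = 4p - 926, so 3040 = 8p and p* = 380, q* = 594.
The floor of 422 is above the equilibrium price 380, so it binds.
At p = 422: qd = 2114 - 4·422 = 426 and qs = 4·422 - 926 = 762.
Quantity traded falls to 426. At q = 426 the demand price is (2114 - 426)/4 = 422 and the supply price is (926 + 426)/4 = 338.
Deadweight loss = ½ · (422 - 338) · (594 - 426) = ½ · 84 · 168 = 7056.

7056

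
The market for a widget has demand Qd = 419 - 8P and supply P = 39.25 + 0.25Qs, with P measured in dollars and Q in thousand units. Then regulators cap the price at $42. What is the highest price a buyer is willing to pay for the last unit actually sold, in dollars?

Rearranging supply gives Qs = 4P - 157. Setting quantity demanded equal to quantity supplied, 419 - 8P = 4P - 157, gives P* = 48 and Q* = 35.
The ceiling of 42 is below the equilibrium price 48, so it binds.
At P = 42: Qd = 419 - 8·42 = 83 and Qs = 4·42 - 157 = 11.
Only 11 units reach the market. On the demand curve, the marginal buyer's willingness to pay at Q = 11 is (419 - 11)/8 = 51.

51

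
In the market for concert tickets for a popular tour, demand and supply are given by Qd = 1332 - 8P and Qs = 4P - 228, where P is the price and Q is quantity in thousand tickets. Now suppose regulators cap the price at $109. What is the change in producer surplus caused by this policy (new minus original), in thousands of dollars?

-5250

Without the control the market clears where 1332 - 8P = 4P - 228, i.e. P* = 130 and Q* = 292.
The ceiling of 109 is below the equilibrium price 130, so it binds.
At P = 109: Qd = 1332 - 8·109 = 460 and Qs = 4·109 - 228 = 208.
Producer surplus without the control is ½ · (130 - 57) · 292 = 10658.
With the ceiling, producers sell 208 units at 109, so PS = ½ · (109 - 57) · 208 = 5408.
Change in producer surplus = 5408 - 10658 = -5250.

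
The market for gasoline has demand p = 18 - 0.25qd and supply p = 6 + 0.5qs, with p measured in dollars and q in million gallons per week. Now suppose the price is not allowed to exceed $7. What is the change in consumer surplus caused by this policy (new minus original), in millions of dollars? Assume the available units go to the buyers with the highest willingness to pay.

-10.5

Rearranging demand gives qd = 72 - 4p; rearranging supply gives qs = 2p - 12. Equilibrium: 72 - 4p = 2p - 12, so 84 = 6p and p* = 14, q* = 16.
Since 7 < 14, the ceiling is binding.
At p = 7: qd = 72 - 4·7 = 44 and qs = 2·7 - 12 = 2.
Consumer surplus without the control is ½ · (18 - 14) · 16 = 32.
With the ceiling, 2 units are sold at 7 (assume they go to the highest-value buyers). The demand price at q = 2 is 17.5, so CS = ½ · [(18 - 7) + (17.5 - 7)] · 2 = 21.5.
Change in consumer surplus = 21.5 - 32 = -10.5.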